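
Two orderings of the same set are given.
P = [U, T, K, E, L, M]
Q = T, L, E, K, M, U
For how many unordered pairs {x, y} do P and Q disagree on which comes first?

Assign each item its position (1..6) in the first ordering, then rewrite the second ordering as that position sequence:
positions: U→1, T→2, K→3, E→4, L→5, M→6
second ordering as positions: [2, 5, 4, 3, 6, 1]
Discordant pairs = inversions in this position sequence.
2: 1 → 1
5: 4, 3, 1 → 3
4: 3, 1 → 2
3: 1 → 1
6: 1 → 1
1: 0
Total: 1 + 3 + 2 + 1 + 1 + 0 = 8

There are 8 disagreeing pairs.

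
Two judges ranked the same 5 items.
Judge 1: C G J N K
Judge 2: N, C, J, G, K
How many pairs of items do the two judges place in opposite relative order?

Discordant pairs: 4

Assign each item its position (1..5) in the first ordering, then rewrite the second ordering as that position sequence:
positions: C→1, G→2, J→3, N→4, K→5
second ordering as positions: [4, 1, 3, 2, 5]
Discordant pairs = inversions in this position sequence.
4: 1, 3, 2 → 3
1: 0
3: 2 → 1
2: 0
5: 0
Total: 3 + 0 + 1 + 0 + 0 = 4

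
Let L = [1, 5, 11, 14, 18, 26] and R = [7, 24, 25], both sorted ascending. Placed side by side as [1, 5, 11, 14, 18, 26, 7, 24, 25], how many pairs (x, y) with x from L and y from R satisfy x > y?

Take each right-half value and tally the left-half values above it:
r = 7: 11, 14, 18, 26 → 4
r = 24: 26 → 1
r = 25: 26 → 1
Cross-inversions: 4 + 1 + 1 = 6

6 cross-inversions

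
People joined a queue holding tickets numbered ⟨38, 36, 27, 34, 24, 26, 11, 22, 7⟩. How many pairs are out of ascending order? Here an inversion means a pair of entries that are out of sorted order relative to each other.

Count, for each position, how many later elements it exceeds:
38 → 36, 27, 34, 24, 26, 11, 22, 7 → 8
36 → 27, 34, 24, 26, 11, 22, 7 → 7
27 → 24, 26, 11, 22, 7 → 5
34 → 24, 26, 11, 22, 7 → 5
24 → 11, 22, 7 → 3
26 → 11, 22, 7 → 3
11 → 7 → 1
22 → 7 → 1
7 → none → 0
Sum: 8 + 7 + 5 + 5 + 3 + 3 + 1 + 1 + 0 = 33

Inversions: 33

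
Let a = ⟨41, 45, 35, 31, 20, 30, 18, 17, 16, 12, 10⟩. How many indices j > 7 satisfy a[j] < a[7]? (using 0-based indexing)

The element at index 7 is 17.
Elements after it: 16, 12, 10
Those smaller than 17: 16, 12, 10

3 such elements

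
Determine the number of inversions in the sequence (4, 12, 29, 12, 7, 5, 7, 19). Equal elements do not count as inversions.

12 inversions

Sweep left to right; for each value list the smaller values that follow it:
4: 0
12: 3
29: 5
12: 3
7: 1
5: 0
7: 0
19: 0
Sum: 0 + 3 + 5 + 3 + 1 + 0 + 0 + 0 = 12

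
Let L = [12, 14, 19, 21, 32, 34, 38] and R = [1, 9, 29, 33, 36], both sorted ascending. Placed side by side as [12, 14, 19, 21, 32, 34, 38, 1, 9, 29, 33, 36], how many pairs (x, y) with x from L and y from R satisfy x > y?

20

For each element r of the right run, count left-run elements greater than r:
r = 1: 12, 14, 19, 21, 32, 34, 38 → 7
r = 9: 12, 14, 19, 21, 32, 34, 38 → 7
r = 29: 32, 34, 38 → 3
r = 33: 34, 38 → 2
r = 36: 38 → 1
Cross-inversions: 7 + 7 + 3 + 2 + 1 = 20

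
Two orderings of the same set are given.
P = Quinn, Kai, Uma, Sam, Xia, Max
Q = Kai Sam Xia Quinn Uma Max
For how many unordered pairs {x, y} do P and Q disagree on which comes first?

5

Assign each item its position (1..6) in the first ordering, then rewrite the second ordering as that position sequence:
positions: Quinn→1, Kai→2, Uma→3, Sam→4, Xia→5, Max→6
second ordering as positions: [2, 4, 5, 1, 3, 6]
Discordant pairs = inversions in this position sequence.
2: 1 → 1
4: 1, 3 → 2
5: 1, 3 → 2
1: 0
3: 0
6: 0
Total: 1 + 2 + 2 + 0 + 0 + 0 = 5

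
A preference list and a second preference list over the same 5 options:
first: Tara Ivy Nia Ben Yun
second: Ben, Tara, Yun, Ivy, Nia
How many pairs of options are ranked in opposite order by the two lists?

There are 5 pairs.

Assign each item its position (1..5) in the first ordering, then rewrite the second ordering as that position sequence:
positions: Tara→1, Ivy→2, Nia→3, Ben→4, Yun→5
second ordering as positions: [4, 1, 5, 2, 3]
Discordant pairs = inversions in this position sequence.
4: 1, 2, 3 → 3
1: 0
5: 2, 3 → 2
2: 0
3: 0
Total: 3 + 0 + 2 + 0 + 0 = 5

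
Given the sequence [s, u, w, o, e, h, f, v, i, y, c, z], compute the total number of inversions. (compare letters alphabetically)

32 out-of-order pairs

Count, for each position, how many later elements it exceeds:
s: 6
u: 6
w: 7
o: 5
e: 1
h: 2
f: 1
v: 2
i: 1
y: 1
c: 0
z: 0
Sum: 6 + 6 + 7 + 5 + 1 + 2 + 1 + 2 + 1 + 1 + 0 + 0 = 32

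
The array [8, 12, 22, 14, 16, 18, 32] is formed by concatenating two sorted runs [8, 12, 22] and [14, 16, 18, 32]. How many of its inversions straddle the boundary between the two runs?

3 cross-inversions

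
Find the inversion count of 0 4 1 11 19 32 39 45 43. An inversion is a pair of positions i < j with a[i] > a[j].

2

Sweep left to right; for each value list the smaller values that follow it:
0 → none → 0
4 → 1 → 1
1 → none → 0
11 → none → 0
19 → none → 0
32 → none → 0
39 → none → 0
45 → 43 → 1
43 → none → 0
Sum: 0 + 1 + 0 + 0 + 0 + 0 + 0 + 1 + 0 = 2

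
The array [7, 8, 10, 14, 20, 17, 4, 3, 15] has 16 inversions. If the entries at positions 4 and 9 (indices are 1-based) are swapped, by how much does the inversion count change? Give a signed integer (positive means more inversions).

+1

Positions 4 and 9 hold 14 and 15; after swapping, the array is [7, 8, 10, 15, 20, 17, 4, 3, 14].
Element-by-element contributions:
7 → 4, 3 → 2
8 → 4, 3 → 2
10 → 4, 3 → 2
15 → 4, 3, 14 → 3
20 → 17, 4, 3, 14 → 4
17 → 4, 3, 14 → 3
4 → 3 → 1
3 → none → 0
14 → none → 0
Sum: 2 + 2 + 2 + 3 + 4 + 3 + 1 + 0 + 0 = 17
Change: 17 − 16 = +1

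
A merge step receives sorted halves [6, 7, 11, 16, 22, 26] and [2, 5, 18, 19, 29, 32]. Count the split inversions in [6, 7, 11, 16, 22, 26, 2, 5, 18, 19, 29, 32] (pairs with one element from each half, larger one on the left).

Take each right-half value and tally the left-half values above it:
r = 2: 6, 7, 11, 16, 22, 26 → 6
r = 5: 6, 7, 11, 16, 22, 26 → 6
r = 18: 22, 26 → 2
r = 19: 22, 26 → 2
r = 29: none → 0
r = 32: none → 0
Cross-inversions: 6 + 6 + 2 + 2 + 0 + 0 = 16

16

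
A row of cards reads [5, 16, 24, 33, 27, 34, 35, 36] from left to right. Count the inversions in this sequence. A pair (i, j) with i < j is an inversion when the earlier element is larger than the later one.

Element-by-element contributions:
5: 0
16: 0
24: 0
33: 1
27: 0
34: 0
35: 0
36: 0
Sum: 0 + 0 + 0 + 1 + 0 + 0 + 0 + 0 = 1

1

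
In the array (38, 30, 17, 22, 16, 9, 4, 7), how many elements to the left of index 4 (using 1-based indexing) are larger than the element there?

The element at index 4 is 22.
Elements before it: 38, 30, 17
Those larger than 22: 38, 30

2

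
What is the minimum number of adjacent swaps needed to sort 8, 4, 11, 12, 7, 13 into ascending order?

There are 4 adjacent swaps.

The minimum number of adjacent swaps to sort an array equals its inversion count, since every such swap removes exactly one inversion.
Count inversions — for each element, later elements that are smaller:
8: 4, 7 → 2
4: none → 0
11: 7 → 1
12: 7 → 1
7: none → 0
13: none → 0
Total inversions: 2 + 0 + 1 + 1 + 0 + 0 = 4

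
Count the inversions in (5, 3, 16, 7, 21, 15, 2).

10 out-of-order pairs

Element-by-element contributions:
5: 2
3: 1
16: 3
7: 1
21: 2
15: 1
2: 0
Sum: 2 + 1 + 3 + 1 + 2 + 1 + 0 = 10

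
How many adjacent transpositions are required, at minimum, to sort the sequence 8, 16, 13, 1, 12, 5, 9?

13

Minimum adjacent swaps = number of inversions (each swap of adjacent out-of-order elements removes one inversion and no swap can remove more).
Count inversions — for each element, later elements that are smaller:
8: 1, 5 → 2
16: 13, 1, 12, 5, 9 → 5
13: 1, 12, 5, 9 → 4
1: none → 0
12: 5, 9 → 2
5: none → 0
9: none → 0
Total inversions: 2 + 5 + 4 + 0 + 2 + 0 + 0 = 13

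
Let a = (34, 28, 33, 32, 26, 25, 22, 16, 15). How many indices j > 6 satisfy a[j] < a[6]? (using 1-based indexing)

3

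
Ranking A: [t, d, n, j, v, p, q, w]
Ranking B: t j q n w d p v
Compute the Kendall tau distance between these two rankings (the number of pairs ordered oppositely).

Assign each item its position (1..8) in the first ordering, then rewrite the second ordering as that position sequence:
positions: t→1, d→2, n→3, j→4, v→5, p→6, q→7, w→8
second ordering as positions: [1, 4, 7, 3, 8, 2, 6, 5]
Discordant pairs = inversions in this position sequence.
1: 0
4: 3, 2 → 2
7: 3, 2, 6, 5 → 4
3: 2 → 1
8: 2, 6, 5 → 3
2: 0
6: 5 → 1
5: 0
Total: 0 + 2 + 4 + 1 + 3 + 0 + 1 + 0 = 11

11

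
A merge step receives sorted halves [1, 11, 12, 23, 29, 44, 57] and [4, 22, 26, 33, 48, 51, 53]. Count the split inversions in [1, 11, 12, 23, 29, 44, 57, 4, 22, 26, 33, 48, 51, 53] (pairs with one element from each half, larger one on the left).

18 cross-inversions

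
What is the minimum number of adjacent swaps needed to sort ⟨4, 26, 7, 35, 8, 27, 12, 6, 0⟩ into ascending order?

The minimum number of adjacent swaps to sort an array equals its inversion count, since every such swap removes exactly one inversion.
Count inversions — for each element, later elements that are smaller:
4: 0 → 1
26: 7, 8, 12, 6, 0 → 5
7: 6, 0 → 2
35: 8, 27, 12, 6, 0 → 5
8: 6, 0 → 2
27: 12, 6, 0 → 3
12: 6, 0 → 2
6: 0 → 1
0: none → 0
Total inversions: 1 + 5 + 2 + 5 + 2 + 3 + 2 + 1 + 0 = 21

21 swaps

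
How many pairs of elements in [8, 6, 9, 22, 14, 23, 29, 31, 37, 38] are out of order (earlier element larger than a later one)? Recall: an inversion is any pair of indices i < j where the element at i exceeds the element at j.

Sweep left to right; for each value list the smaller values that follow it:
8 → 6 → 1
6 → none → 0
9 → none → 0
22 → 14 → 1
14 → none → 0
23 → none → 0
29 → none → 0
31 → none → 0
37 → none → 0
38 → none → 0
Sum: 1 + 0 + 0 + 1 + 0 + 0 + 0 + 0 + 0 + 0 = 2

Inversions: 2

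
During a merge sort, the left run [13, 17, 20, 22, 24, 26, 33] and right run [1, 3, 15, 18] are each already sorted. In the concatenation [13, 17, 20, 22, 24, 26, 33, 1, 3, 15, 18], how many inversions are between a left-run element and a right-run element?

25

Count, for every r in R, how many entries of L exceed r:
r = 1: 13, 17, 20, 22, 24, 26, 33 → 7
r = 3: 13, 17, 20, 22, 24, 26, 33 → 7
r = 15: 17, 20, 22, 24, 26, 33 → 6
r = 18: 20, 22, 24, 26, 33 → 5
Cross-inversions: 7 + 7 + 6 + 5 = 25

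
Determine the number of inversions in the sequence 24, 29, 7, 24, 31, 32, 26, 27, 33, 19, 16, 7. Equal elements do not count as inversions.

36 out-of-order pairs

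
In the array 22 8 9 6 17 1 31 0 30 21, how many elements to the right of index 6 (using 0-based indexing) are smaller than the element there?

The element at index 6 is 31.
Elements after it: 0, 30, 21
Those smaller than 31: 0, 30, 21

3 such elements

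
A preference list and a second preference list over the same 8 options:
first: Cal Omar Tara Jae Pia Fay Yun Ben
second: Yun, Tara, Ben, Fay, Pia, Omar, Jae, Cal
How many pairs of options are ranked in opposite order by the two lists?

Assign each item its position (1..8) in the first ordering, then rewrite the second ordering as that position sequence:
positions: Cal→1, Omar→2, Tara→3, Jae→4, Pia→5, Fay→6, Yun→7, Ben→8
second ordering as positions: [7, 3, 8, 6, 5, 2, 4, 1]
Discordant pairs = inversions in this position sequence.
7: 3, 6, 5, 2, 4, 1 → 6
3: 2, 1 → 2
8: 6, 5, 2, 4, 1 → 5
6: 5, 2, 4, 1 → 4
5: 2, 4, 1 → 3
2: 1 → 1
4: 1 → 1
1: 0
Total: 6 + 2 + 5 + 4 + 3 + 1 + 1 + 0 = 22

22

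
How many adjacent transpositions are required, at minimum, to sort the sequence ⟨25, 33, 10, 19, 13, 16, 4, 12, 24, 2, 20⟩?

35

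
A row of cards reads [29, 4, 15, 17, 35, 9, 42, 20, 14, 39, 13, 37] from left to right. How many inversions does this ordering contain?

Count, for each position, how many later elements it exceeds:
29: 7
4: 0
15: 3
17: 3
35: 4
9: 0
42: 5
20: 2
14: 1
39: 2
13: 0
37: 0
Sum: 7 + 0 + 3 + 3 + 4 + 0 + 5 + 2 + 1 + 2 + 0 + 0 = 27

27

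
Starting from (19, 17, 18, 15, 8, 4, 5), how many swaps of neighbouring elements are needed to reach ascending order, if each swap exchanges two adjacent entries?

The minimum number of adjacent swaps to sort an array equals its inversion count, since every such swap removes exactly one inversion.
Count inversions — for each element, later elements that are smaller:
19: 17, 18, 15, 8, 4, 5 → 6
17: 15, 8, 4, 5 → 4
18: 15, 8, 4, 5 → 4
15: 8, 4, 5 → 3
8: 4, 5 → 2
4: none → 0
5: none → 0
Total inversions: 6 + 4 + 4 + 3 + 2 + 0 + 0 = 19

19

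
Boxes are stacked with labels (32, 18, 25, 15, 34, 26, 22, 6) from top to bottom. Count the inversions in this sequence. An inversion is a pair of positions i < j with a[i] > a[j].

Sweep left to right; for each value list the smaller values that follow it:
32: 6
18: 2
25: 3
15: 1
34: 3
26: 2
22: 1
6: 0
Sum: 6 + 2 + 3 + 1 + 3 + 2 + 1 + 0 = 18

18 out-of-order pairs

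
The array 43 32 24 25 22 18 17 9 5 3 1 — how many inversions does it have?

Count, for each position, how many later elements it exceeds:
43: 10
32: 9
24: 7
25: 7
22: 6
18: 5
17: 4
9: 3
5: 2
3: 1
1: 0
Sum: 10 + 9 + 7 + 7 + 6 + 5 + 4 + 3 + 2 + 1 + 0 = 54

54 inversions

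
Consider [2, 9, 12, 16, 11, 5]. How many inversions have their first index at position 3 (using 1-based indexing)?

2

The element at index 3 is 12.
Elements after it: 16, 11, 5
Those smaller than 12: 11, 5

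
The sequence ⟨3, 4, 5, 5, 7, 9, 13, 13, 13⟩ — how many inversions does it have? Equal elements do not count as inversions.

Sweep left to right; for each value list the smaller values that follow it:
3: 0
4: 0
5: 0
5: 0
7: 0
9: 0
13: 0
13: 0
13: 0
Sum: 0 + 0 + 0 + 0 + 0 + 0 + 0 + 0 + 0 = 0

0 inversions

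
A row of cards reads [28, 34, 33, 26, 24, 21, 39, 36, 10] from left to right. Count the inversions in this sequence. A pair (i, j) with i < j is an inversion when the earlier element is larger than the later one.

22 out-of-order pairs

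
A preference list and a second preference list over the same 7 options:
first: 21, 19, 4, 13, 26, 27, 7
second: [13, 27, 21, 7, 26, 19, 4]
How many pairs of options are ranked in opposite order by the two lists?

Assign each item its position (1..7) in the first ordering, then rewrite the second ordering as that position sequence:
positions: 21→1, 19→2, 4→3, 13→4, 26→5, 27→6, 7→7
second ordering as positions: [4, 6, 1, 7, 5, 2, 3]
Discordant pairs = inversions in this position sequence.
4: 1, 2, 3 → 3
6: 1, 5, 2, 3 → 4
1: 0
7: 5, 2, 3 → 3
5: 2, 3 → 2
2: 0
3: 0
Total: 3 + 4 + 0 + 3 + 2 + 0 + 0 = 12

12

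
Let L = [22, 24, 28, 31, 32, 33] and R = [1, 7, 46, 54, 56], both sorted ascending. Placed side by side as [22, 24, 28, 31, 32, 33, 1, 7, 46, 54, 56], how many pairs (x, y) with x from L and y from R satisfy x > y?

12

Take each right-half value and tally the left-half values above it:
r = 1: 22, 24, 28, 31, 32, 33 → 6
r = 7: 22, 24, 28, 31, 32, 33 → 6
r = 46: none → 0
r = 54: none → 0
r = 56: none → 0
Cross-inversions: 6 + 6 + 0 + 0 + 0 = 12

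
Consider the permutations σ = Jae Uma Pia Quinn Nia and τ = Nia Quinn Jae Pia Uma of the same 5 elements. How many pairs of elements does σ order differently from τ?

8 discordant pairs

Assign each item its position (1..5) in the first ordering, then rewrite the second ordering as that position sequence:
positions: Jae→1, Uma→2, Pia→3, Quinn→4, Nia→5
second ordering as positions: [5, 4, 1, 3, 2]
Discordant pairs = inversions in this position sequence.
5: 4, 1, 3, 2 → 4
4: 1, 3, 2 → 3
1: 0
3: 2 → 1
2: 0
Total: 4 + 3 + 0 + 1 + 0 = 8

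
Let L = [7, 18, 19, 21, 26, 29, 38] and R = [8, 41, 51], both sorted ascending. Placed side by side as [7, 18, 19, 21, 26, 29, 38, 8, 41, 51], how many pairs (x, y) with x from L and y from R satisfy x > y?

Count, for every r in R, how many entries of L exceed r:
r = 8: 18, 19, 21, 26, 29, 38 → 6
r = 41: none → 0
r = 51: none → 0
Cross-inversions: 6 + 0 + 0 = 6

6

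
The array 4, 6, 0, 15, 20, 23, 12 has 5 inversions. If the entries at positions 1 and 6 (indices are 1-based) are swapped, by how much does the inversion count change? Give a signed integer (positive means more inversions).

Positions 1 and 6 hold 4 and 23; after swapping, the array is [23, 6, 0, 15, 20, 4, 12].
Element-by-element contributions:
23 → 6, 0, 15, 20, 4, 12 → 6
6 → 0, 4 → 2
0 → none → 0
15 → 4, 12 → 2
20 → 4, 12 → 2
4 → none → 0
12 → none → 0
Sum: 6 + 2 + 0 + 2 + 2 + 0 + 0 = 12
Change: 12 − 5 = +7

+7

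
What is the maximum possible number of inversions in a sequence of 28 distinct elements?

The maximum occurs when the array is in strictly decreasing order: every one of the C(28, 2) pairs is inverted.
C(28, 2) = 28·27/2 = 378

378 inversions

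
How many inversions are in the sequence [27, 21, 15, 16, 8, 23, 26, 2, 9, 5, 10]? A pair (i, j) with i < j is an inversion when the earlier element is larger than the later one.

For each element, count later entries that are smaller:
27 → 21, 15, 16, 8, 23, 26, 2, 9, 5, 10 → 10
21 → 15, 16, 8, 2, 9, 5, 10 → 7
15 → 8, 2, 9, 5, 10 → 5
16 → 8, 2, 9, 5, 10 → 5
8 → 2, 5 → 2
23 → 2, 9, 5, 10 → 4
26 → 2, 9, 5, 10 → 4
2 → none → 0
9 → 5 → 1
5 → none → 0
10 → none → 0
Sum: 10 + 7 + 5 + 5 + 2 + 4 + 4 + 0 + 1 + 0 + 0 = 38

There are 38 inversions.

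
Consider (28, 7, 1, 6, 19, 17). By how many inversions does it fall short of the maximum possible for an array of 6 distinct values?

Maximum inversions for 6 distinct elements is C(6, 2) = 6·5/2 = 15.
Current inversions — for each element, count later smaller elements:
28: 5
7: 2
1: 0
6: 0
19: 1
17: 0
Current total: 5 + 2 + 0 + 0 + 1 + 0 = 8
Shortfall: 15 − 8 = 7

7 inversions short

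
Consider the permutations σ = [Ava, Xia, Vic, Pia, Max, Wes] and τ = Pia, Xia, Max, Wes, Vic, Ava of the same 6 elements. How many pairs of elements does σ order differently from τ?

9

Assign each item its position (1..6) in the first ordering, then rewrite the second ordering as that position sequence:
positions: Ava→1, Xia→2, Vic→3, Pia→4, Max→5, Wes→6
second ordering as positions: [4, 2, 5, 6, 3, 1]
Discordant pairs = inversions in this position sequence.
4: 2, 3, 1 → 3
2: 1 → 1
5: 3, 1 → 2
6: 3, 1 → 2
3: 1 → 1
1: 0
Total: 3 + 1 + 2 + 2 + 1 + 0 = 9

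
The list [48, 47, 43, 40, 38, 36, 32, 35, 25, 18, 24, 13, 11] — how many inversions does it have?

76 inversions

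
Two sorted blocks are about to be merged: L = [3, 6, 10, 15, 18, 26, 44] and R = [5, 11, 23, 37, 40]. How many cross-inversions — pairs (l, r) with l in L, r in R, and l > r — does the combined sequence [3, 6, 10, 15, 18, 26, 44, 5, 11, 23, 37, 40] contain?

Take each right-half value and tally the left-half values above it:
r = 5: 6, 10, 15, 18, 26, 44 → 6
r = 11: 15, 18, 26, 44 → 4
r = 23: 26, 44 → 2
r = 37: 44 → 1
r = 40: 44 → 1
Cross-inversions: 6 + 4 + 2 + 1 + 1 = 14

14 cross-inversions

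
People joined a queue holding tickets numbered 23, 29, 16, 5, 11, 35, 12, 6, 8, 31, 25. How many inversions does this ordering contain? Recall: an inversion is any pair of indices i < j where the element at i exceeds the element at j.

There are 28 inversions.

Element-by-element contributions:
23: 6
29: 7
16: 5
5: 0
11: 2
35: 5
12: 2
6: 0
8: 0
31: 1
25: 0
Sum: 6 + 7 + 5 + 0 + 2 + 5 + 2 + 0 + 0 + 1 + 0 = 28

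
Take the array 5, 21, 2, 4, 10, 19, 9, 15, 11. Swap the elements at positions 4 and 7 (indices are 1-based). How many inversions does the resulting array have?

Inversions: 15

Positions 4 and 7 hold 4 and 9; after swapping, the array is [5, 21, 2, 9, 10, 19, 4, 15, 11].
Sweep left to right; for each value list the smaller values that follow it:
5: 2
21: 7
2: 0
9: 1
10: 1
19: 3
4: 0
15: 1
11: 0
Sum: 2 + 7 + 0 + 1 + 1 + 3 + 0 + 1 + 0 = 15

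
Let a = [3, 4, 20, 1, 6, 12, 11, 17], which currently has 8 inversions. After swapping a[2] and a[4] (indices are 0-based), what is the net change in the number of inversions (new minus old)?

-1

Positions 2 and 4 hold 20 and 6; after swapping, the array is [3, 4, 6, 1, 20, 12, 11, 17].
Sweep left to right; for each value list the smaller values that follow it:
3: 1
4: 1
6: 1
1: 0
20: 3
12: 1
11: 0
17: 0
Sum: 1 + 1 + 1 + 0 + 3 + 1 + 0 + 0 = 7
Change: 7 − 8 = -1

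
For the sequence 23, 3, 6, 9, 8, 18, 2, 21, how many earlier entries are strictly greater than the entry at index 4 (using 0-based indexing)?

The element at index 4 is 8.
Elements before it: 23, 3, 6, 9
Those larger than 8: 23, 9

2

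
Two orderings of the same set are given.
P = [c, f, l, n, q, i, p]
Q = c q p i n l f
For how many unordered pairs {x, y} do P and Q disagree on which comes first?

Assign each item its position (1..7) in the first ordering, then rewrite the second ordering as that position sequence:
positions: c→1, f→2, l→3, n→4, q→5, i→6, p→7
second ordering as positions: [1, 5, 7, 6, 4, 3, 2]
Discordant pairs = inversions in this position sequence.
1: 0
5: 4, 3, 2 → 3
7: 6, 4, 3, 2 → 4
6: 4, 3, 2 → 3
4: 3, 2 → 2
3: 2 → 1
2: 0
Total: 0 + 3 + 4 + 3 + 2 + 1 + 0 = 13

There are 13 disagreeing pairs.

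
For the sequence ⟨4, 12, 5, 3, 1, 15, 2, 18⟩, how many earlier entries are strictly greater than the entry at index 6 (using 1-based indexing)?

0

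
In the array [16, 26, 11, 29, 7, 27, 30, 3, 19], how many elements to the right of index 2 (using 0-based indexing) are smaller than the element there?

2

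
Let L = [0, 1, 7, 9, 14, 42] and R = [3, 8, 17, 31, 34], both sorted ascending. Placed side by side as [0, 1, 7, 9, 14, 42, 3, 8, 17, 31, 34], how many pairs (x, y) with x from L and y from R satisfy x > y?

10

Take each right-half value and tally the left-half values above it:
r = 3: 7, 9, 14, 42 → 4
r = 8: 9, 14, 42 → 3
r = 17: 42 → 1
r = 31: 42 → 1
r = 34: 42 → 1
Cross-inversions: 4 + 3 + 1 + 1 + 1 = 10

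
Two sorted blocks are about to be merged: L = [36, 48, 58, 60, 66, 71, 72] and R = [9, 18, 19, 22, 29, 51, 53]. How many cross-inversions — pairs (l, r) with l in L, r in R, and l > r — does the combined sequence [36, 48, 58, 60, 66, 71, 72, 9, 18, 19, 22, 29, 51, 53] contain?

There are 45 split inversions.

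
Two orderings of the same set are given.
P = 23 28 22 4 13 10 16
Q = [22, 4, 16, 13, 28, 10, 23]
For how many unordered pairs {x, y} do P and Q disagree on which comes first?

Assign each item its position (1..7) in the first ordering, then rewrite the second ordering as that position sequence:
positions: 23→1, 28→2, 22→3, 4→4, 13→5, 10→6, 16→7
second ordering as positions: [3, 4, 7, 5, 2, 6, 1]
Discordant pairs = inversions in this position sequence.
3: 2, 1 → 2
4: 2, 1 → 2
7: 5, 2, 6, 1 → 4
5: 2, 1 → 2
2: 1 → 1
6: 1 → 1
1: 0
Total: 2 + 2 + 4 + 2 + 1 + 1 + 0 = 12

There are 12 disagreeing pairs.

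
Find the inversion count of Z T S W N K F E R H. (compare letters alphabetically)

37

For each element, count later entries that are smaller:
Z → T, S, W, N, K, F, E, R, H → 9
T → S, N, K, F, E, R, H → 7
S → N, K, F, E, R, H → 6
W → N, K, F, E, R, H → 6
N → K, F, E, H → 4
K → F, E, H → 3
F → E → 1
E → none → 0
R → H → 1
H → none → 0
Sum: 9 + 7 + 6 + 6 + 4 + 3 + 1 + 0 + 1 + 0 = 37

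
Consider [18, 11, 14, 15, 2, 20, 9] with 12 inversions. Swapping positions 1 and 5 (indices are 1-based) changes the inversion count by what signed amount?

Positions 1 and 5 hold 18 and 2; after swapping, the array is [2, 11, 14, 15, 18, 20, 9].
For each element, count later entries that are smaller:
2: 0
11: 1
14: 1
15: 1
18: 1
20: 1
9: 0
Sum: 0 + 1 + 1 + 1 + 1 + 1 + 0 = 5
Change: 5 − 12 = -7

-7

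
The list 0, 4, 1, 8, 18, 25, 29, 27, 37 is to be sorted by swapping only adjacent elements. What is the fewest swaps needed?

Each adjacent swap fixes exactly one inversion, so the minimum swap count equals the number of inversions.
Count inversions — for each element, later elements that are smaller:
0: none → 0
4: 1 → 1
1: none → 0
8: none → 0
18: none → 0
25: none → 0
29: 27 → 1
27: none → 0
37: none → 0
Total inversions: 0 + 1 + 0 + 0 + 0 + 0 + 1 + 0 + 0 = 2

2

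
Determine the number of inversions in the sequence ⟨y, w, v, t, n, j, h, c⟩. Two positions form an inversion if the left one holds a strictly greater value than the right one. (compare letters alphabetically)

28 inversions

Sweep left to right; for each value list the smaller values that follow it:
y → w, v, t, n, j, h, c → 7
w → v, t, n, j, h, c → 6
v → t, n, j, h, c → 5
t → n, j, h, c → 4
n → j, h, c → 3
j → h, c → 2
h → c → 1
c → none → 0
Sum: 7 + 6 + 5 + 4 + 3 + 2 + 1 + 0 = 28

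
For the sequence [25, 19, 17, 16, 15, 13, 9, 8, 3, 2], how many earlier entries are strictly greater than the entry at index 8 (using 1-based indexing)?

The element at index 8 is 8.
Elements before it: 25, 19, 17, 16, 15, 13, 9
Those larger than 8: 25, 19, 17, 16, 15, 13, 9

7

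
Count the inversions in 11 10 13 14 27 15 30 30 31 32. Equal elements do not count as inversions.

2 inversions

Element-by-element contributions:
11 → 10 → 1
10 → none → 0
13 → none → 0
14 → none → 0
27 → 15 → 1
15 → none → 0
30 → none → 0
30 → none → 0
31 → none → 0
32 → none → 0
Sum: 1 + 0 + 0 + 0 + 1 + 0 + 0 + 0 + 0 + 0 = 2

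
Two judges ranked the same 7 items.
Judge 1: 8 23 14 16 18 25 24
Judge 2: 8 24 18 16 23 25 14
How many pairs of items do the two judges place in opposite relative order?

Assign each item its position (1..7) in the first ordering, then rewrite the second ordering as that position sequence:
positions: 8→1, 23→2, 14→3, 16→4, 18→5, 25→6, 24→7
second ordering as positions: [1, 7, 5, 4, 2, 6, 3]
Discordant pairs = inversions in this position sequence.
1: 0
7: 5, 4, 2, 6, 3 → 5
5: 4, 2, 3 → 3
4: 2, 3 → 2
2: 0
6: 3 → 1
3: 0
Total: 0 + 5 + 3 + 2 + 0 + 1 + 0 = 11

11 discordant pairs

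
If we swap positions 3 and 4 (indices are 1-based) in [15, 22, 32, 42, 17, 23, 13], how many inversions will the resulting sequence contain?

Positions 3 and 4 hold 32 and 42; after swapping, the array is [15, 22, 42, 32, 17, 23, 13].
Sweep left to right; for each value list the smaller values that follow it:
15 → 13 → 1
22 → 17, 13 → 2
42 → 32, 17, 23, 13 → 4
32 → 17, 23, 13 → 3
17 → 13 → 1
23 → 13 → 1
13 → none → 0
Sum: 1 + 2 + 4 + 3 + 1 + 1 + 0 = 12

12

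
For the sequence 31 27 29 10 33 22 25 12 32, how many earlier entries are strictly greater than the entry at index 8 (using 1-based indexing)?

6 such elements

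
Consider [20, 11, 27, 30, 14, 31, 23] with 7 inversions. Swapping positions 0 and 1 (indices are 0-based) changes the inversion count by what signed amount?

-1

Positions 0 and 1 hold 20 and 11; after swapping, the array is [11, 20, 27, 30, 14, 31, 23].
Sweep left to right; for each value list the smaller values that follow it:
11: 0
20: 1
27: 2
30: 2
14: 0
31: 1
23: 0
Sum: 0 + 1 + 2 + 2 + 0 + 1 + 0 = 6
Change: 6 − 7 = -1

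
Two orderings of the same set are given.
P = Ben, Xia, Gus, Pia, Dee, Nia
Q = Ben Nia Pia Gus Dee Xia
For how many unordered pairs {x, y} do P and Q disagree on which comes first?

Assign each item its position (1..6) in the first ordering, then rewrite the second ordering as that position sequence:
positions: Ben→1, Xia→2, Gus→3, Pia→4, Dee→5, Nia→6
second ordering as positions: [1, 6, 4, 3, 5, 2]
Discordant pairs = inversions in this position sequence.
1: 0
6: 4, 3, 5, 2 → 4
4: 3, 2 → 2
3: 2 → 1
5: 2 → 1
2: 0
Total: 0 + 4 + 2 + 1 + 1 + 0 = 8

8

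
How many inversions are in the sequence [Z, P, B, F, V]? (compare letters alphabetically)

6 inversions

Out-of-order index pairs (0-indexed):
(0,1): Z > P
(0,2): Z > B
(0,3): Z > F
(0,4): Z > V
(1,2): P > B
(1,3): P > F
That's 6 pairs.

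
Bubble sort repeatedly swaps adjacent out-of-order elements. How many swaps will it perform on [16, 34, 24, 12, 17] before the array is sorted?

The minimum number of adjacent swaps to sort an array equals its inversion count, since every such swap removes exactly one inversion.
Count inversions — for each element, later elements that are smaller:
16: 12 → 1
34: 24, 12, 17 → 3
24: 12, 17 → 2
12: none → 0
17: none → 0
Total inversions: 1 + 3 + 2 + 0 + 0 = 6

6 adjacent swaps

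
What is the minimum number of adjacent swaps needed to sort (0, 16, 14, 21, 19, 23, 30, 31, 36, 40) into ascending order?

Minimum adjacent swaps = number of inversions (each swap of adjacent out-of-order elements removes one inversion and no swap can remove more).
Count inversions — for each element, later elements that are smaller:
0: none → 0
16: 14 → 1
14: none → 0
21: 19 → 1
19: none → 0
23: none → 0
30: none → 0
31: none → 0
36: none → 0
40: none → 0
Total inversions: 0 + 1 + 0 + 1 + 0 + 0 + 0 + 0 + 0 + 0 = 2

2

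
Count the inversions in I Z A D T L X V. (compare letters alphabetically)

Sweep left to right; for each value list the smaller values that follow it:
I → A, D → 2
Z → A, D, T, L, X, V → 6
A → none → 0
D → none → 0
T → L → 1
L → none → 0
X → V → 1
V → none → 0
Sum: 2 + 6 + 0 + 0 + 1 + 0 + 1 + 0 = 10

10 out-of-order pairs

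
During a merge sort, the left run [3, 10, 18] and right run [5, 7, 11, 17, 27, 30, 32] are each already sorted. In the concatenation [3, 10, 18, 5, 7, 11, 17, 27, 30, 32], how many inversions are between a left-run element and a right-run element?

6 split inversions

Take each right-half value and tally the left-half values above it:
r = 5: 10, 18 → 2
r = 7: 10, 18 → 2
r = 11: 18 → 1
r = 17: 18 → 1
r = 27: none → 0
r = 30: none → 0
r = 32: none → 0
Cross-inversions: 2 + 2 + 1 + 1 + 0 + 0 + 0 = 6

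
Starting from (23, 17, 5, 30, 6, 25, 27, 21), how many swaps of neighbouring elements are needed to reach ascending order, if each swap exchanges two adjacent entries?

12 swaps

The minimum number of adjacent swaps to sort an array equals its inversion count, since every such swap removes exactly one inversion.
Count inversions — for each element, later elements that are smaller:
23: 17, 5, 6, 21 → 4
17: 5, 6 → 2
5: none → 0
30: 6, 25, 27, 21 → 4
6: none → 0
25: 21 → 1
27: 21 → 1
21: none → 0
Total inversions: 4 + 2 + 0 + 4 + 0 + 1 + 1 + 0 = 12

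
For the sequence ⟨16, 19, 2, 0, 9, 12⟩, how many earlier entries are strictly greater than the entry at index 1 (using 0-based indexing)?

The element at index 1 is 19.
Elements before it: 16
None of them are larger than 19.

0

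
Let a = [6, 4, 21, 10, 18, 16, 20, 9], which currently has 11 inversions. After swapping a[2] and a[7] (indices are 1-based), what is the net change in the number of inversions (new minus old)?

+7

Positions 2 and 7 hold 4 and 20; after swapping, the array is [6, 20, 21, 10, 18, 16, 4, 9].
For each element, count later entries that are smaller:
6: 1
20: 5
21: 5
10: 2
18: 3
16: 2
4: 0
9: 0
Sum: 1 + 5 + 5 + 2 + 3 + 2 + 0 + 0 = 18
Change: 18 − 11 = +7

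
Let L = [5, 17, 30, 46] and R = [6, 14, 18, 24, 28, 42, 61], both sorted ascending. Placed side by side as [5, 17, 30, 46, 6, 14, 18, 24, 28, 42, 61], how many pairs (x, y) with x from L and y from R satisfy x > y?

13

For each element r of the right run, count left-run elements greater than r:
r = 6: 17, 30, 46 → 3
r = 14: 17, 30, 46 → 3
r = 18: 30, 46 → 2
r = 24: 30, 46 → 2
r = 28: 30, 46 → 2
r = 42: 46 → 1
r = 61: none → 0
Cross-inversions: 3 + 3 + 2 + 2 + 2 + 1 + 0 = 13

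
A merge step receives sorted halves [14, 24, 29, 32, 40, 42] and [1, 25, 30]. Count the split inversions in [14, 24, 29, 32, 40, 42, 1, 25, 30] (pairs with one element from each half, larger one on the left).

Count, for every r in R, how many entries of L exceed r:
r = 1: 14, 24, 29, 32, 40, 42 → 6
r = 25: 29, 32, 40, 42 → 4
r = 30: 32, 40, 42 → 3
Cross-inversions: 6 + 4 + 3 = 13

13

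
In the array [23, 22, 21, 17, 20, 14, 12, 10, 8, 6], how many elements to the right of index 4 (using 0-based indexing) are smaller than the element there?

5

The element at index 4 is 20.
Elements after it: 14, 12, 10, 8, 6
Those smaller than 20: 14, 12, 10, 8, 6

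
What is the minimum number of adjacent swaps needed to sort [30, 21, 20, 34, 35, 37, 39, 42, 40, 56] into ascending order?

4

Minimum adjacent swaps = number of inversions (each swap of adjacent out-of-order elements removes one inversion and no swap can remove more).
Count inversions — for each element, later elements that are smaller:
30: 21, 20 → 2
21: 20 → 1
20: none → 0
34: none → 0
35: none → 0
37: none → 0
39: none → 0
42: 40 → 1
40: none → 0
56: none → 0
Total inversions: 2 + 1 + 0 + 0 + 0 + 0 + 0 + 1 + 0 + 0 = 4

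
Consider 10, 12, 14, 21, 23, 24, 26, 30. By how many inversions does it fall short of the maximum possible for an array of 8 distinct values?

28 inversions short

Maximum inversions for 8 distinct elements is C(8, 2) = 8·7/2 = 28.
Current inversions — for each element, count later smaller elements:
10: 0
12: 0
14: 0
21: 0
23: 0
24: 0
26: 0
30: 0
Current total: 0 + 0 + 0 + 0 + 0 + 0 + 0 + 0 = 0
Shortfall: 28 − 0 = 28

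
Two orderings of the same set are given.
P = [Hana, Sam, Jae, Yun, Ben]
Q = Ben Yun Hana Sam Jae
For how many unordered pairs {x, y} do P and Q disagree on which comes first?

Assign each item its position (1..5) in the first ordering, then rewrite the second ordering as that position sequence:
positions: Hana→1, Sam→2, Jae→3, Yun→4, Ben→5
second ordering as positions: [5, 4, 1, 2, 3]
Discordant pairs = inversions in this position sequence.
5: 4, 1, 2, 3 → 4
4: 1, 2, 3 → 3
1: 0
2: 0
3: 0
Total: 4 + 3 + 0 + 0 + 0 = 7

There are 7 disagreeing pairs.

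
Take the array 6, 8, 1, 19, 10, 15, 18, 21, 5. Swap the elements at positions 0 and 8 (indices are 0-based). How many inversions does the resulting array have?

Positions 0 and 8 hold 6 and 5; after swapping, the array is [5, 8, 1, 19, 10, 15, 18, 21, 6].
Element-by-element contributions:
5: 1
8: 2
1: 0
19: 4
10: 1
15: 1
18: 1
21: 1
6: 0
Sum: 1 + 2 + 0 + 4 + 1 + 1 + 1 + 1 + 0 = 11

There are 11 inversions.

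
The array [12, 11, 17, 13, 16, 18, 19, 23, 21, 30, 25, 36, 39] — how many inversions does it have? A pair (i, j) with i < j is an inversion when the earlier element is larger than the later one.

5 inversions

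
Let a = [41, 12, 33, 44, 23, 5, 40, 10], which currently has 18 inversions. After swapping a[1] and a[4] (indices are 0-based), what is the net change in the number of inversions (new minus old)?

+1

Positions 1 and 4 hold 12 and 23; after swapping, the array is [41, 23, 33, 44, 12, 5, 40, 10].
Element-by-element contributions:
41 → 23, 33, 12, 5, 40, 10 → 6
23 → 12, 5, 10 → 3
33 → 12, 5, 10 → 3
44 → 12, 5, 40, 10 → 4
12 → 5, 10 → 2
5 → none → 0
40 → 10 → 1
10 → none → 0
Sum: 6 + 3 + 3 + 4 + 2 + 0 + 1 + 0 = 19
Change: 19 − 18 = +1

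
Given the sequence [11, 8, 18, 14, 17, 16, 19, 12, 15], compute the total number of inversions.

14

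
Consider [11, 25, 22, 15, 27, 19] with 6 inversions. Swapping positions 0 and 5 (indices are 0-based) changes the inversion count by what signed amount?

+3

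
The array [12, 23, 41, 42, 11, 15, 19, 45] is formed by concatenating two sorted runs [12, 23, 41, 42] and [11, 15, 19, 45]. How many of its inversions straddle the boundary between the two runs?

10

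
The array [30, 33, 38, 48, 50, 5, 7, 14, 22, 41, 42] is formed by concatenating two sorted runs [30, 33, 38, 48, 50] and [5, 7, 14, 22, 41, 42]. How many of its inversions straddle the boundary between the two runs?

24 cross-inversions

For each element r of the right run, count left-run elements greater than r:
r = 5: 30, 33, 38, 48, 50 → 5
r = 7: 30, 33, 38, 48, 50 → 5
r = 14: 30, 33, 38, 48, 50 → 5
r = 22: 30, 33, 38, 48, 50 → 5
r = 41: 48, 50 → 2
r = 42: 48, 50 → 2
Cross-inversions: 5 + 5 + 5 + 5 + 2 + 2 = 24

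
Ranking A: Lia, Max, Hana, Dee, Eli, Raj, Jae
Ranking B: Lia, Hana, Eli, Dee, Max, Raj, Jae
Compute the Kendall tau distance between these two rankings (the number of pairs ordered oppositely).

4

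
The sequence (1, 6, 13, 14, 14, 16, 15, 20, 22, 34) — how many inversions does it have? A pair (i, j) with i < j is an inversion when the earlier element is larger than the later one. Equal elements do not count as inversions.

Element-by-element contributions:
1 → none → 0
6 → none → 0
13 → none → 0
14 → none → 0
14 → none → 0
16 → 15 → 1
15 → none → 0
20 → none → 0
22 → none → 0
34 → none → 0
Sum: 0 + 0 + 0 + 0 + 0 + 1 + 0 + 0 + 0 + 0 = 1

1 out-of-order pair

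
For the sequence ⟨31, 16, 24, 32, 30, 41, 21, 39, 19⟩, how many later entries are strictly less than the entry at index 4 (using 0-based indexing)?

2

The element at index 4 is 30.
Elements after it: 41, 21, 39, 19
Those smaller than 30: 21, 19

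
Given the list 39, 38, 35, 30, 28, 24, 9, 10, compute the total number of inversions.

Out-of-order pairs: 27

Count, for each position, how many later elements it exceeds:
39 → 38, 35, 30, 28, 24, 9, 10 → 7
38 → 35, 30, 28, 24, 9, 10 → 6
35 → 30, 28, 24, 9, 10 → 5
30 → 28, 24, 9, 10 → 4
28 → 24, 9, 10 → 3
24 → 9, 10 → 2
9 → none → 0
10 → none → 0
Sum: 7 + 6 + 5 + 4 + 3 + 2 + 0 + 0 = 27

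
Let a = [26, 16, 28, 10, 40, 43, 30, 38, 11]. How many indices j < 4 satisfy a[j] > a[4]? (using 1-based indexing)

3

The element at index 4 is 10.
Elements before it: 26, 16, 28
Those larger than 10: 26, 16, 28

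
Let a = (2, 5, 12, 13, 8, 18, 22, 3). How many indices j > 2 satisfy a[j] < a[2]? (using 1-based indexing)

1

The element at index 2 is 5.
Elements after it: 12, 13, 8, 18, 22, 3
Those smaller than 5: 3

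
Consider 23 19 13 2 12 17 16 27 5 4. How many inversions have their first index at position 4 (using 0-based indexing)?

The element at index 4 is 12.
Elements after it: 17, 16, 27, 5, 4
Those smaller than 12: 5, 4

2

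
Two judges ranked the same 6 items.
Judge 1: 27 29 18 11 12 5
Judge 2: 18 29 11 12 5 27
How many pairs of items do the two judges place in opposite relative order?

6 discordant pairs

Assign each item its position (1..6) in the first ordering, then rewrite the second ordering as that position sequence:
positions: 27→1, 29→2, 18→3, 11→4, 12→5, 5→6
second ordering as positions: [3, 2, 4, 5, 6, 1]
Discordant pairs = inversions in this position sequence.
3: 2, 1 → 2
2: 1 → 1
4: 1 → 1
5: 1 → 1
6: 1 → 1
1: 0
Total: 2 + 1 + 1 + 1 + 1 + 0 = 6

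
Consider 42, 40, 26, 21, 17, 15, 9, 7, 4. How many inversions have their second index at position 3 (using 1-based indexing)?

2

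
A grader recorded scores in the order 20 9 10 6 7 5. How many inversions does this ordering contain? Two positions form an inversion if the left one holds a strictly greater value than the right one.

Count, for each position, how many later elements it exceeds:
20 → 9, 10, 6, 7, 5 → 5
9 → 6, 7, 5 → 3
10 → 6, 7, 5 → 3
6 → 5 → 1
7 → 5 → 1
5 → none → 0
Sum: 5 + 3 + 3 + 1 + 1 + 0 = 13

13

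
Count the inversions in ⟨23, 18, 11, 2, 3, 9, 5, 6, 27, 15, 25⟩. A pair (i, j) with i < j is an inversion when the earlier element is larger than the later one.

Sweep left to right; for each value list the smaller values that follow it:
23: 8
18: 7
11: 5
2: 0
3: 0
9: 2
5: 0
6: 0
27: 2
15: 0
25: 0
Sum: 8 + 7 + 5 + 0 + 0 + 2 + 0 + 0 + 2 + 0 + 0 = 24

There are 24 inversions.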